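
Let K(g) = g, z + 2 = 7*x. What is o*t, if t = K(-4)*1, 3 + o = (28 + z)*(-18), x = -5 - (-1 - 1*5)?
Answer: 2388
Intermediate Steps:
x = 1 (x = -5 - (-1 - 5) = -5 - 1*(-6) = -5 + 6 = 1)
z = 5 (z = -2 + 7*1 = -2 + 7 = 5)
o = -597 (o = -3 + (28 + 5)*(-18) = -3 + 33*(-18) = -3 - 594 = -597)
t = -4 (t = -4*1 = -4)
o*t = -597*(-4) = 2388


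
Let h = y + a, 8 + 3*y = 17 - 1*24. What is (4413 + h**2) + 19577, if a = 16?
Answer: 24111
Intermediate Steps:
y = -5 (y = -8/3 + (17 - 1*24)/3 = -8/3 + (17 - 24)/3 = -8/3 + (1/3)*(-7) = -8/3 - 7/3 = -5)
h = 11 (h = -5 + 16 = 11)
(4413 + h**2) + 19577 = (4413 + 11**2) + 19577 = (4413 + 121) + 19577 = 4534 + 19577 = 24111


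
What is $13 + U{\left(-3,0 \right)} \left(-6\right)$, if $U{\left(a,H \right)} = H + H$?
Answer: $13$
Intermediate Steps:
$U{\left(a,H \right)} = 2 H$
$13 + U{\left(-3,0 \right)} \left(-6\right) = 13 + 2 \cdot 0 \left(-6\right) = 13 + 0 \left(-6\right) = 13 + 0 = 13$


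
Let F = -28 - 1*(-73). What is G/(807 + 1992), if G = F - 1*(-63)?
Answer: 12/311 ≈ 0.038585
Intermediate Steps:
F = 45 (F = -28 + 73 = 45)
G = 108 (G = 45 - 1*(-63) = 45 + 63 = 108)
G/(807 + 1992) = 108/(807 + 1992) = 108/2799 = (1/2799)*108 = 12/311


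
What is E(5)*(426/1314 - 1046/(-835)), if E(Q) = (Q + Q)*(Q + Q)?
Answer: 5767180/36573 ≈ 157.69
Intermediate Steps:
E(Q) = 4*Q² (E(Q) = (2*Q)*(2*Q) = 4*Q²)
E(5)*(426/1314 - 1046/(-835)) = (4*5²)*(426/1314 - 1046/(-835)) = (4*25)*(426*(1/1314) - 1046*(-1/835)) = 100*(71/219 + 1046/835) = 100*(288359/182865) = 5767180/36573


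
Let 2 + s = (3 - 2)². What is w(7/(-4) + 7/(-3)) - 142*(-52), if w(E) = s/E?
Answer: 361828/49 ≈ 7384.2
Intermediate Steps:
s = -1 (s = -2 + (3 - 2)² = -2 + 1² = -2 + 1 = -1)
w(E) = -1/E
w(7/(-4) + 7/(-3)) - 142*(-52) = -1/(7/(-4) + 7/(-3)) - 142*(-52) = -1/(7*(-¼) + 7*(-⅓)) + 7384 = -1/(-7/4 - 7/3) + 7384 = -1/(-49/12) + 7384 = -1*(-12/49) + 7384 = 12/49 + 7384 = 361828/49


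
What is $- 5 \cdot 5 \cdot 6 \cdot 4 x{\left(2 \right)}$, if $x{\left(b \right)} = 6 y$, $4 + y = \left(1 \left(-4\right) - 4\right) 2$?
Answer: $72000$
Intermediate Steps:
$y = -20$ ($y = -4 + \left(1 \left(-4\right) - 4\right) 2 = -4 + \left(-4 - 4\right) 2 = -4 - 16 = -20$)
$x{\left(b \right)} = -120$ ($x{\left(b \right)} = 6 \left(-20\right) = -120$)
$- 5 \cdot 5 \cdot 6 \cdot 4 x{\left(2 \right)} = - 5 \cdot 5 \cdot 6 \cdot 4 \left(-120\right) = - 5 \cdot 30 \cdot 4 \left(-120\right) = \left(-5\right) 120 \left(-120\right) = \left(-600\right) \left(-120\right) = 72000$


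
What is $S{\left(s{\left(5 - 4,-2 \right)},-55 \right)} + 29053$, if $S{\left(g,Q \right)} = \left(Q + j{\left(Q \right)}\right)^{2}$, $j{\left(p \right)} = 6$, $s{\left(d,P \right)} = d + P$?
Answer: $31454$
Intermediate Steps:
$s{\left(d,P \right)} = P + d$
$S{\left(g,Q \right)} = \left(6 + Q\right)^{2}$ ($S{\left(g,Q \right)} = \left(Q + 6\right)^{2} = \left(6 + Q\right)^{2}$)
$S{\left(s{\left(5 - 4,-2 \right)},-55 \right)} + 29053 = \left(6 - 55\right)^{2} + 29053 = \left(-49\right)^{2} + 29053 = 2401 + 29053 = 31454$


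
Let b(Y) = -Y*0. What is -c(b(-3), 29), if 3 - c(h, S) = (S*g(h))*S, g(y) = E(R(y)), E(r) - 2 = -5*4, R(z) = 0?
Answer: -15141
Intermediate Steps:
b(Y) = 0
E(r) = -18 (E(r) = 2 - 5*4 = 2 - 20 = -18)
g(y) = -18
c(h, S) = 3 + 18*S² (c(h, S) = 3 - S*(-18)*S = 3 - (-18*S)*S = 3 - (-18)*S² = 3 + 18*S²)
-c(b(-3), 29) = -(3 + 18*29²) = -(3 + 18*841) = -(3 + 15138) = -1*15141 = -15141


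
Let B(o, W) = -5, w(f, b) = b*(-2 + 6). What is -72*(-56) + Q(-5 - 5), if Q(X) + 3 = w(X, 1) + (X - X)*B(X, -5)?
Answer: 4033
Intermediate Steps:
w(f, b) = 4*b (w(f, b) = b*4 = 4*b)
Q(X) = 1 (Q(X) = -3 + (4*1 + (X - X)*(-5)) = -3 + (4 + 0*(-5)) = -3 + (4 + 0) = -3 + 4 = 1)
-72*(-56) + Q(-5 - 5) = -72*(-56) + 1 = 4032 + 1 = 4033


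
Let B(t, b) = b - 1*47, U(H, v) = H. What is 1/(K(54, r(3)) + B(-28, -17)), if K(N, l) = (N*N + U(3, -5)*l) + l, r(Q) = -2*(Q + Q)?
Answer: 1/2804 ≈ 0.00035663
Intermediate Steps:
r(Q) = -4*Q
K(N, l) = N**2 + 4*l (K(N, l) = (N*N + 3*l) + l = (N**2 + 3*l) + l = N**2 + 4*l)
B(t, b) = -47 + b (B(t, b) = b - 47 = -47 + b)
1/(K(54, r(3)) + B(-28, -17)) = 1/((54**2 + 4*(-4*3)) + (-47 - 17)) = 1/((2916 + 4*(-12)) - 64) = 1/((2916 - 48) - 64) = 1/(2868 - 64) = 1/2804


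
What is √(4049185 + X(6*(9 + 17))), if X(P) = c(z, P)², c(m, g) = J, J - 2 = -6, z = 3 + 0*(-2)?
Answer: √4049201 ≈ 2012.3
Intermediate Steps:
z = 3 (z = 3 + 0 = 3)
J = -4 (J = 2 - 6 = -4)
c(m, g) = -4
X(P) = 16 (X(P) = (-4)² = 16)
√(4049185 + X(6*(9 + 17))) = √(4049185 + 16) = √4049201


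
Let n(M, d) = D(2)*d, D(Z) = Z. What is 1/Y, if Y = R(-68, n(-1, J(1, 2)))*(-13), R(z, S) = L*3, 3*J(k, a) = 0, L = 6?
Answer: -1/234 ≈ -0.0042735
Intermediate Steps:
J(k, a) = 0 (J(k, a) = (1/3)*0 = 0)
n(M, d) = 2*d
R(z, S) = 18 (R(z, S) = 6*3 = 18)
Y = -234 (Y = 18*(-13) = -234)
1/Y = 1/(-234) = -1/234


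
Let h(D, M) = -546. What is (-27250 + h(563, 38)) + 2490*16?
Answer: 12044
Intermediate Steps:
(-27250 + h(563, 38)) + 2490*16 = (-27250 - 546) + 2490*16 = -27796 + 39840 = 12044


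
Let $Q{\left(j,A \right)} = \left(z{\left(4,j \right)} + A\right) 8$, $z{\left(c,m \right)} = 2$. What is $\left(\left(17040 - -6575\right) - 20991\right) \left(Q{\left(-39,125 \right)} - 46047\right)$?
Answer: $-118161344$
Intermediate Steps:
$Q{\left(j,A \right)} = 16 + 8 A$ ($Q{\left(j,A \right)} = \left(2 + A\right) 8 = 16 + 8 A$)
$\left(\left(17040 - -6575\right) - 20991\right) \left(Q{\left(-39,125 \right)} - 46047\right) = \left(\left(17040 - -6575\right) - 20991\right) \left(\left(16 + 8 \cdot 125\right) - 46047\right) = \left(\left(17040 + 6575\right) - 20991\right) \left(\left(16 + 1000\right) - 46047\right) = \left(23615 - 20991\right) \left(1016 - 46047\right) = 2624 \left(-45031\right) = -118161344$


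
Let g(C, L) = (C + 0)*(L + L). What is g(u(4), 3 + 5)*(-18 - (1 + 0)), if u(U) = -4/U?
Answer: 304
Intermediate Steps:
g(C, L) = 2*C*L (g(C, L) = C*(2*L) = 2*C*L)
g(u(4), 3 + 5)*(-18 - (1 + 0)) = (2*(-4/4)*(3 + 5))*(-18 - (1 + 0)) = (2*(-4*1/4)*8)*(-18 - 1*1) = (2*(-1)*8)*(-18 - 1) = -16*(-19) = 304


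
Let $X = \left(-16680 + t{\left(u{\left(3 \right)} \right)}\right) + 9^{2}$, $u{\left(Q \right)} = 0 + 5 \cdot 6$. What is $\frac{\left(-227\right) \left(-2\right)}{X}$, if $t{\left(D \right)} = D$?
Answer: $- \frac{454}{16569} \approx -0.027401$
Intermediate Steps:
$u{\left(Q \right)} = 30$ ($u{\left(Q \right)} = 0 + 30 = 30$)
$X = -16569$ ($X = \left(-16680 + 30\right) + 9^{2} = -16650 + 81 = -16569$)
$\frac{\left(-227\right) \left(-2\right)}{X} = \frac{\left(-227\right) \left(-2\right)}{-16569} = 454 \left(- \frac{1}{16569}\right) = - \frac{454}{16569}$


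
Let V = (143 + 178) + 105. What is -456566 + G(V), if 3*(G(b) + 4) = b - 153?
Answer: -456479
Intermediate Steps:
V = 426 (V = 321 + 105 = 426)
G(b) = -55 + b/3 (G(b) = -4 + (b - 153)/3 = -4 + (-153 + b)/3 = -4 + (-51 + b/3) = -55 + b/3)
-456566 + G(V) = -456566 + (-55 + (⅓)*426) = -456566 + (-55 + 142) = -456566 + 87 = -456479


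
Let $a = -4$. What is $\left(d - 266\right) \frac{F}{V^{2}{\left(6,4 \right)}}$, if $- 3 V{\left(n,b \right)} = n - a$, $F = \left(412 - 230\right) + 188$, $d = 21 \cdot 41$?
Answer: $\frac{39627}{2} \approx 19814.0$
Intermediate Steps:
$d = 861$
$F = 370$ ($F = 182 + 188 = 370$)
$V{\left(n,b \right)} = - \frac{4}{3} - \frac{n}{3}$ ($V{\left(n,b \right)} = - \frac{n - -4}{3} = - \frac{n + 4}{3} = - \frac{4 + n}{3} = - \frac{4}{3} - \frac{n}{3}$)
$\left(d - 266\right) \frac{F}{V^{2}{\left(6,4 \right)}} = \left(861 - 266\right) \frac{370}{\left(- \frac{4}{3} - 2\right)^{2}} = 595 \frac{370}{\left(- \frac{4}{3} - 2\right)^{2}} = 595 \frac{370}{\left(- \frac{10}{3}\right)^{2}} = 595 \frac{370}{\frac{100}{9}} = 595 \cdot 370 \cdot \frac{9}{100} = 595 \cdot \frac{333}{10} = \frac{39627}{2}$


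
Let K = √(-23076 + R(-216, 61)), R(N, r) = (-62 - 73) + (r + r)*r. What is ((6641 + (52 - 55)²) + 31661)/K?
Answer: -2947*I*√15769/1213 ≈ -305.09*I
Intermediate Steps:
R(N, r) = -135 + 2*r² (R(N, r) = -135 + (2*r)*r = -135 + 2*r²)
K = I*√15769 (K = √(-23076 + (-135 + 2*61²)) = √(-23076 + (-135 + 2*3721)) = √(-23076 + (-135 + 7442)) = √(-23076 + 7307) = √(-15769) = I*√15769 ≈ 125.57*I)
((6641 + (52 - 55)²) + 31661)/K = ((6641 + (52 - 55)²) + 31661)/((I*√15769)) = ((6641 + (-3)²) + 31661)*(-I*√15769/15769) = ((6641 + 9) + 31661)*(-I*√15769/15769) = (6650 + 31661)*(-I*√15769/15769) = 38311*(-I*√15769/15769) = -2947*I*√15769/1213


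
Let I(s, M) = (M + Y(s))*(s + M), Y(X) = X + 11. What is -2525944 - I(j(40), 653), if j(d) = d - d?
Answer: -2959536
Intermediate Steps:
j(d) = 0
Y(X) = 11 + X
I(s, M) = (M + s)*(11 + M + s) (I(s, M) = (M + (11 + s))*(s + M) = (11 + M + s)*(M + s) = (M + s)*(11 + M + s))
-2525944 - I(j(40), 653) = -2525944 - (653² + 653*0 + 653*(11 + 0) + 0*(11 + 0)) = -2525944 - (426409 + 0 + 653*11 + 0*11) = -2525944 - (426409 + 0 + 7183 + 0) = -2525944 - 1*433592 = -2525944 - 433592 = -2959536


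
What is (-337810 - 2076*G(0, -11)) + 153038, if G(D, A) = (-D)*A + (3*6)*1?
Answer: -222140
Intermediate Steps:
G(D, A) = 18 - A*D (G(D, A) = -A*D + 18*1 = -A*D + 18 = 18 - A*D)
(-337810 - 2076*G(0, -11)) + 153038 = (-337810 - 2076*(18 - 1*(-11)*0)) + 153038 = (-337810 - 2076*(18 + 0)) + 153038 = (-337810 - 2076*18) + 153038 = (-337810 - 37368) + 153038 = -375178 + 153038 = -222140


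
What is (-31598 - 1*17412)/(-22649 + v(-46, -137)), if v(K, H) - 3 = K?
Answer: 24505/11346 ≈ 2.1598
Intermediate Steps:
v(K, H) = 3 + K
(-31598 - 1*17412)/(-22649 + v(-46, -137)) = (-31598 - 1*17412)/(-22649 + (3 - 46)) = (-31598 - 17412)/(-22649 - 43) = -49010/(-22692) = -49010*(-1/22692) = 24505/11346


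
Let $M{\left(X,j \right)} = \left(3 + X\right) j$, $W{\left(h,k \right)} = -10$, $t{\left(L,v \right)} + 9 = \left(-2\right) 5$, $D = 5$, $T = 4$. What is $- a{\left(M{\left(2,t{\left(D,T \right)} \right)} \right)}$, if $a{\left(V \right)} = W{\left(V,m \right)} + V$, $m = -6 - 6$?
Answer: $105$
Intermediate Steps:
$m = -12$
$t{\left(L,v \right)} = -19$ ($t{\left(L,v \right)} = -9 - 10 = -19$)
$M{\left(X,j \right)} = j \left(3 + X\right)$
$a{\left(V \right)} = -10 + V$
$- a{\left(M{\left(2,t{\left(D,T \right)} \right)} \right)} = - (-10 - 19 \left(3 + 2\right)) = - (-10 - 95) = \left(-1\right) \left(-105\right) = 105$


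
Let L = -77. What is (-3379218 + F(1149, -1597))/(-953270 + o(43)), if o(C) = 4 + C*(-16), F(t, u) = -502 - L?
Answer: 3379643/953954 ≈ 3.5428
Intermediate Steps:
F(t, u) = -425 (F(t, u) = -502 - 1*(-77) = -502 + 77 = -425)
o(C) = 4 - 16*C
(-3379218 + F(1149, -1597))/(-953270 + o(43)) = (-3379218 - 425)/(-953270 + (4 - 16*43)) = -3379643/(-953270 + (4 - 688)) = -3379643/(-953270 - 684) = -3379643/(-953954) = -3379643*(-1/953954) = 3379643/953954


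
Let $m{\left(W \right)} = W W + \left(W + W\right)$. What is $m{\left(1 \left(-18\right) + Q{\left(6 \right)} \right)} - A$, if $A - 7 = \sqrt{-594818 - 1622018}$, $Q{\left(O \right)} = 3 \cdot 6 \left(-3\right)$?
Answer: $5033 - 2 i \sqrt{554209} \approx 5033.0 - 1488.9 i$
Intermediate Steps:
$Q{\left(O \right)} = -54$ ($Q{\left(O \right)} = 18 \left(-3\right) = -54$)
$m{\left(W \right)} = W^{2} + 2 W$
$A = 7 + 2 i \sqrt{554209}$ ($A = 7 + \sqrt{-594818 - 1622018} = 7 + \sqrt{-2216836} = 7 + 2 i \sqrt{554209} \approx 7.0 + 1488.9 i$)
$m{\left(1 \left(-18\right) + Q{\left(6 \right)} \right)} - A = \left(1 \left(-18\right) - 54\right) \left(2 + \left(1 \left(-18\right) - 54\right)\right) - \left(7 + 2 i \sqrt{554209}\right) = \left(-18 - 54\right) \left(2 - 72\right) - \left(7 + 2 i \sqrt{554209}\right) = - 72 \left(2 - 72\right) - \left(7 + 2 i \sqrt{554209}\right) = \left(-72\right) \left(-70\right) - \left(7 + 2 i \sqrt{554209}\right) = 5040 - \left(7 + 2 i \sqrt{554209}\right) = 5033 - 2 i \sqrt{554209}$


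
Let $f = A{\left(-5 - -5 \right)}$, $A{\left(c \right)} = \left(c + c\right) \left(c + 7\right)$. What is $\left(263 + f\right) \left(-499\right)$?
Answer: $-131237$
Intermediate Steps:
$A{\left(c \right)} = 2 c \left(7 + c\right)$
$f = 0$ ($f = 2 \left(-5 - -5\right) \left(7 - 0\right) = 2 \left(-5 + 5\right) \left(7 + \left(-5 + 5\right)\right) = 2 \cdot 0 \left(7 + 0\right) = 2 \cdot 0 \cdot 7 = 0$)
$\left(263 + f\right) \left(-499\right) = \left(263 + 0\right) \left(-499\right) = 263 \left(-499\right) = -131237$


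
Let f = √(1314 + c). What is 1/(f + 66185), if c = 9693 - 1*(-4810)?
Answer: 66185/4380438408 - √15817/4380438408 ≈ 1.5081e-5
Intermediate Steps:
c = 14503 (c = 9693 + 4810 = 14503)
f = √15817 (f = √(1314 + 14503) = √15817 ≈ 125.77)
1/(f + 66185) = 1/(√15817 + 66185) = 1/(66185 + √15817)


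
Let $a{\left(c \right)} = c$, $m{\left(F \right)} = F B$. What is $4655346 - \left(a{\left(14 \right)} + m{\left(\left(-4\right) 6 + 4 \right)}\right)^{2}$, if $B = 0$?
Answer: $4655150$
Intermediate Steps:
$m{\left(F \right)} = 0$ ($m{\left(F \right)} = F 0 = 0$)
$4655346 - \left(a{\left(14 \right)} + m{\left(\left(-4\right) 6 + 4 \right)}\right)^{2} = 4655346 - \left(14 + 0\right)^{2} = 4655346 - 14^{2} = 4655346 - 196 = 4655150$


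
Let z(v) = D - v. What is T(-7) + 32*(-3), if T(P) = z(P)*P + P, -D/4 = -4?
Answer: -264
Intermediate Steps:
D = 16 (D = -4*(-4) = 16)
z(v) = 16 - v
T(P) = P + P*(16 - P) (T(P) = (16 - P)*P + P = P*(16 - P) + P = P + P*(16 - P))
T(-7) + 32*(-3) = -7*(17 - 1*(-7)) + 32*(-3) = -7*(17 + 7) - 96 = -7*24 - 96 = -168 - 96 = -264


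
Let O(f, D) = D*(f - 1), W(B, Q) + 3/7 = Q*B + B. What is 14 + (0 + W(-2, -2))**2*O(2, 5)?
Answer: 1291/49 ≈ 26.347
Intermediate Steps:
W(B, Q) = -3/7 + B + B*Q (W(B, Q) = -3/7 + (Q*B + B) = -3/7 + (B*Q + B) = -3/7 + (B + B*Q) = -3/7 + B + B*Q)
O(f, D) = D*(-1 + f)
14 + (0 + W(-2, -2))**2*O(2, 5) = 14 + (0 + (-3/7 - 2 - 2*(-2)))**2*(5*(-1 + 2)) = 14 + (0 + (-3/7 - 2 + 4))**2*(5*1) = 14 + (0 + 11/7)**2*5 = 14 + (11/7)**2*5 = 14 + (121/49)*5 = 14 + 605/49 = 1291/49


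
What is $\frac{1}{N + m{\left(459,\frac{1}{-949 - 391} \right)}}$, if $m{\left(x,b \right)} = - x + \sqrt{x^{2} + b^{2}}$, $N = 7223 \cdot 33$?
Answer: $\frac{427173240000}{101624135497196399} - \frac{1340 \sqrt{378298803601}}{101624135497196399} \approx 4.1954 \cdot 10^{-6}$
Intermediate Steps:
$N = 238359$
$m{\left(x,b \right)} = \sqrt{b^{2} + x^{2}} - x$ ($m{\left(x,b \right)} = - x + \sqrt{b^{2} + x^{2}} = \sqrt{b^{2} + x^{2}} - x$)
$\frac{1}{N + m{\left(459,\frac{1}{-949 - 391} \right)}} = \frac{1}{238359 + \left(\sqrt{\left(\frac{1}{-949 - 391}\right)^{2} + 459^{2}} - 459\right)} = \frac{1}{238359 - \left(459 - \sqrt{\left(\frac{1}{-1340}\right)^{2} + 210681}\right)} = \frac{1}{238359 - \left(459 - \sqrt{\left(- \frac{1}{1340}\right)^{2} + 210681}\right)} = \frac{1}{238359 - \left(459 - \sqrt{\frac{1}{1795600} + 210681}\right)} = \frac{1}{238359 - \left(459 - \sqrt{\frac{378298803601}{1795600}}\right)} = \frac{1}{238359 - \left(459 - \frac{\sqrt{378298803601}}{1340}\right)} = \frac{1}{237900 + \frac{\sqrt{378298803601}}{1340}}$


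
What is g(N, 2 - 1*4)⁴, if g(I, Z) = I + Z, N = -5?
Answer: 2401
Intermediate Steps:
g(N, 2 - 1*4)⁴ = (-5 + (2 - 1*4))⁴ = (-5 + (2 - 4))⁴ = (-5 - 2)⁴ = (-7)⁴ = 2401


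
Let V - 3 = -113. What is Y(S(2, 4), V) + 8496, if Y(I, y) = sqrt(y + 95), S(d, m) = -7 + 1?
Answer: 8496 + I*sqrt(15) ≈ 8496.0 + 3.873*I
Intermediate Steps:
V = -110 (V = 3 - 113 = -110)
S(d, m) = -6
Y(I, y) = sqrt(95 + y)
Y(S(2, 4), V) + 8496 = sqrt(95 - 110) + 8496 = sqrt(-15) + 8496 = I*sqrt(15) + 8496 = 8496 + I*sqrt(15)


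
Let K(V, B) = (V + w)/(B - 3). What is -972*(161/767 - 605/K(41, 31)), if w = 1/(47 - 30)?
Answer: 107293385052/267683 ≈ 4.0082e+5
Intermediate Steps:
w = 1/17 ≈ 0.058824
K(V, B) = (1/17 + V)/(-3 + B) (K(V, B) = (V + 1/17)/(B - 3) = (1/17 + V)/(-3 + B))
-972*(161/767 - 605/K(41, 31)) = -972*(161/767 - 605*(-3 + 31)/(1/17 + 41)) = -972*(161*(1/767) - 605/((698/17)/28)) = -972*(161/767 - 605/((1/28)*(698/17))) = -972*(161/767 - 605/349/238) = -972*(161/767 - 605*238/349) = -972*(161/767 - 143990/349) = -972*(-110384141/267683) = 107293385052/267683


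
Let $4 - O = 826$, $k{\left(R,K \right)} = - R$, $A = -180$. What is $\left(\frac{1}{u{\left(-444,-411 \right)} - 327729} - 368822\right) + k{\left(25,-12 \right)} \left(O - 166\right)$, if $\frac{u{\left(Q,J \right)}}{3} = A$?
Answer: $- \frac{112964584819}{328269} \approx -3.4412 \cdot 10^{5}$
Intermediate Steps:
$u{\left(Q,J \right)} = -540$ ($u{\left(Q,J \right)} = 3 \left(-180\right) = -540$)
$O = -822$ ($O = 4 - 826 = -822$)
$\left(\frac{1}{u{\left(-444,-411 \right)} - 327729} - 368822\right) + k{\left(25,-12 \right)} \left(O - 166\right) = \left(\frac{1}{-540 - 327729} - 368822\right) + \left(-1\right) 25 \left(-822 - 166\right) = \left(\frac{1}{-328269} - 368822\right) - -24700 = \left(- \frac{1}{328269} - 368822\right) + 24700 = - \frac{121072829119}{328269} + 24700 = - \frac{112964584819}{328269}$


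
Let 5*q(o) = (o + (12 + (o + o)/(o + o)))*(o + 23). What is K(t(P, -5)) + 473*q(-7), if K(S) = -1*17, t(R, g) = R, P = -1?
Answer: 45323/5 ≈ 9064.6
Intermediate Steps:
K(S) = -17
q(o) = (13 + o)*(23 + o)/5 (q(o) = ((o + (12 + (o + o)/(o + o)))*(o + 23))/5 = ((o + (12 + (2*o)/((2*o))))*(23 + o))/5 = ((o + (12 + (2*o)*(1/(2*o))))*(23 + o))/5 = ((o + (12 + 1))*(23 + o))/5 = ((o + 13)*(23 + o))/5 = ((13 + o)*(23 + o))/5 = (13 + o)*(23 + o)/5)
K(t(P, -5)) + 473*q(-7) = -17 + 473*(299/5 + (1/5)*(-7)**2 + (36/5)*(-7)) = -17 + 473*(299/5 + (1/5)*49 - 252/5) = -17 + 473*(299/5 + 49/5 - 252/5) = -17 + 473*(96/5) = -17 + 45408/5 = 45323/5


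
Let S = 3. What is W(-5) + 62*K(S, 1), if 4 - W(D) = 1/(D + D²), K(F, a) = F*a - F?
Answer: 79/20 ≈ 3.9500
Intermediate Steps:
K(F, a) = -F + F*a
W(D) = 4 - 1/(D + D²)
W(-5) + 62*K(S, 1) = (-1 + 4*(-5) + 4*(-5)²)/((-5)*(1 - 5)) + 62*(3*(-1 + 1)) = -⅕*(-1 - 20 + 4*25)/(-4) + 62*(3*0) = -⅕*(-¼)*(-1 - 20 + 100) + 62*0 = -⅕*(-¼)*79 + 0 = 79/20 + 0 = 79/20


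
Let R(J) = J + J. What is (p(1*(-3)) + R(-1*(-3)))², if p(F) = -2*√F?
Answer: 24 - 24*I*√3 ≈ 24.0 - 41.569*I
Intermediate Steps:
R(J) = 2*J
(p(1*(-3)) + R(-1*(-3)))² = (-2*I*√3 + 2*(-1*(-3)))² = (-2*I*√3 + 2*3)² = (-2*I*√3 + 6)² = (6 - 2*I*√3)²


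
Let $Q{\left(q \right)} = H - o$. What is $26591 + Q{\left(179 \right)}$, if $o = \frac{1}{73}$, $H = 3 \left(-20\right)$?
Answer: $\frac{1936762}{73} \approx 26531.0$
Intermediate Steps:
$H = -60$
$o = \frac{1}{73} \approx 0.013699$
$Q{\left(q \right)} = - \frac{4381}{73}$ ($Q{\left(q \right)} = -60 - \frac{1}{73} = - \frac{4381}{73}$)
$26591 + Q{\left(179 \right)} = 26591 - \frac{4381}{73} = \frac{1936762}{73}$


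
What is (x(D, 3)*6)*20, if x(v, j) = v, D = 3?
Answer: 360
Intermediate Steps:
(x(D, 3)*6)*20 = (3*6)*20 = 18*20 = 360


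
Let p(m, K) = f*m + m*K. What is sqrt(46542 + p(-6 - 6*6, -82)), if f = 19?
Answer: 2*sqrt(12297) ≈ 221.78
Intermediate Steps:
p(m, K) = 19*m + K*m (p(m, K) = 19*m + m*K = 19*m + K*m)
sqrt(46542 + p(-6 - 6*6, -82)) = sqrt(46542 + (-6 - 6*6)*(19 - 82)) = sqrt(46542 + (-6 - 36)*(-63)) = sqrt(46542 - 42*(-63)) = sqrt(46542 + 2646) = sqrt(49188) = 2*sqrt(12297)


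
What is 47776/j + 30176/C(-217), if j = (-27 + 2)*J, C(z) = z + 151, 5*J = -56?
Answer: -331004/1155 ≈ -286.58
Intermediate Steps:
J = -56/5 (J = (⅕)*(-56) = -56/5 ≈ -11.200)
C(z) = 151 + z
j = 280 (j = (-27 + 2)*(-56/5) = -25*(-56/5) = 280)
47776/j + 30176/C(-217) = 47776/280 + 30176/(151 - 217) = 47776*(1/280) + 30176/(-66) = 5972/35 + 30176*(-1/66) = 5972/35 - 15088/33 = -331004/1155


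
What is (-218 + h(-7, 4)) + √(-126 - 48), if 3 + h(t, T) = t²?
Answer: -172 + I*√174 ≈ -172.0 + 13.191*I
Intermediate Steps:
h(t, T) = -3 + t²
(-218 + h(-7, 4)) + √(-126 - 48) = (-218 + (-3 + (-7)²)) + √(-126 - 48) = (-218 + (-3 + 49)) + √(-174) = (-218 + 46) + I*√174 = -172 + I*√174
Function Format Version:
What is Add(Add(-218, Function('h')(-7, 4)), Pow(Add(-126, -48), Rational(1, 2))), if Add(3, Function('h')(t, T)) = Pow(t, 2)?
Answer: Add(-172, Mul(I, Pow(174, Rational(1, 2)))) ≈ Add(-172.00, Mul(13.191, I))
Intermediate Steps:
Function('h')(t, T) = Add(-3, Pow(t, 2))
Add(Add(-218, Function('h')(-7, 4)), Pow(Add(-126, -48), Rational(1, 2))) = Add(Add(-218, Add(-3, Pow(-7, 2))), Pow(Add(-126, -48), Rational(1, 2))) = Add(Add(-218, Add(-3, 49)), Pow(-174, Rational(1, 2))) = Add(Add(-218, 46), Mul(I, Pow(174, Rational(1, 2)))) = Add(-172, Mul(I, Pow(174, Rational(1, 2))))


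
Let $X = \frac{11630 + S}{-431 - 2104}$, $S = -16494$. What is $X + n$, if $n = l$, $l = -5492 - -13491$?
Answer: $\frac{20282329}{2535} \approx 8000.9$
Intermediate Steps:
$X = \frac{4864}{2535}$ ($X = \frac{11630 - 16494}{-431 - 2104} = - \frac{4864}{-431 - 2104} = - \frac{4864}{-2535} = \left(-4864\right) \left(- \frac{1}{2535}\right) = \frac{4864}{2535} \approx 1.9187$)
$l = 7999$ ($l = -5492 + 13491 = 7999$)
$n = 7999$
$X + n = \frac{4864}{2535} + 7999 = \frac{20282329}{2535}$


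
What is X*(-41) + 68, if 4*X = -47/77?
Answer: 22871/308 ≈ 74.256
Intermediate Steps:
X = -47/308 (X = (-47/77)/4 = (-47*1/77)/4 = (¼)*(-47/77) = -47/308 ≈ -0.15260)
X*(-41) + 68 = -47/308*(-41) + 68 = 1927/308 + 68 = 22871/308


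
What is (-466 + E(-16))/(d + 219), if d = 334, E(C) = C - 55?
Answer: -537/553 ≈ -0.97107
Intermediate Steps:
E(C) = -55 + C
(-466 + E(-16))/(d + 219) = (-466 + (-55 - 16))/(334 + 219) = (-466 - 71)/553 = -537*1/553 = -537/553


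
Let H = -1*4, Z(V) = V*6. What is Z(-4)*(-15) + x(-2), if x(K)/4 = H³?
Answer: 104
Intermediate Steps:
Z(V) = 6*V
H = -4
x(K) = -256 (x(K) = 4*(-4)³ = 4*(-64) = -256)
Z(-4)*(-15) + x(-2) = (6*(-4))*(-15) - 256 = -24*(-15) - 256 = 360 - 256 = 104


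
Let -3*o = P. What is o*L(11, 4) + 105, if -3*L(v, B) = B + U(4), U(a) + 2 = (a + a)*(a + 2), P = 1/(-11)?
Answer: 10345/99 ≈ 104.49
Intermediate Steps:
P = -1/11 ≈ -0.090909
o = 1/33 (o = -⅓*(-1/11) = 1/33 ≈ 0.030303)
U(a) = -2 + 2*a*(2 + a) (U(a) = -2 + (a + a)*(a + 2) = -2 + (2*a)*(2 + a) = -2 + 2*a*(2 + a))
L(v, B) = -46/3 - B/3 (L(v, B) = -(B + (-2 + 2*4² + 4*4))/3 = -(B + (-2 + 2*16 + 16))/3 = -(B + (-2 + 32 + 16))/3 = -(B + 46)/3 = -(46 + B)/3 = -46/3 - B/3)
o*L(11, 4) + 105 = (-46/3 - ⅓*4)/33 + 105 = (-46/3 - 4/3)/33 + 105 = (1/33)*(-50/3) + 105 = -50/99 + 105 = 10345/99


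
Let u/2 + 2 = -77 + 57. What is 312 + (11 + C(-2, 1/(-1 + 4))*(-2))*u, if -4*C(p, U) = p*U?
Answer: -472/3 ≈ -157.33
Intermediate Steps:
C(p, U) = -U*p/4 (C(p, U) = -p*U/4 = -U*p/4)
u = -44 (u = -4 + 2*(-77 + 57) = -4 + 2*(-20) = -4 - 40 = -44)
312 + (11 + C(-2, 1/(-1 + 4))*(-2))*u = 312 + (11 - ¼*(-2)/(-1 + 4)*(-2))*(-44) = 312 + (11 - ¼*(-2)/3*(-2))*(-44) = 312 + (11 - ¼*⅓*(-2)*(-2))*(-44) = 312 + (11 + (⅙)*(-2))*(-44) = 312 + (11 - ⅓)*(-44) = 312 + (32/3)*(-44) = 312 - 1408/3 = -472/3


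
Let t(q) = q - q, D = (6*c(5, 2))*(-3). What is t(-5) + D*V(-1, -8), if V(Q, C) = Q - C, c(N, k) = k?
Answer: -252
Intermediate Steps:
D = -36 (D = (6*2)*(-3) = 12*(-3) = -36)
t(q) = 0
t(-5) + D*V(-1, -8) = 0 - 36*(-1 - 1*(-8)) = 0 - 36*(-1 + 8) = 0 - 36*7 = 0 - 252 = -252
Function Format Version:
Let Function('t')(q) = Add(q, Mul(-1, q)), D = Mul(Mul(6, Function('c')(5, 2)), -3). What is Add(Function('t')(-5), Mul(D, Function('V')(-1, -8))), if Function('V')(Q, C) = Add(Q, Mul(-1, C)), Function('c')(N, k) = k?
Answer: -252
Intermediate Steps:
D = -36 (D = Mul(Mul(6, 2), -3) = Mul(12, -3) = -36)
Function('t')(q) = 0
Add(Function('t')(-5), Mul(D, Function('V')(-1, -8))) = Add(0, Mul(-36, Add(-1, Mul(-1, -8)))) = Add(0, Mul(-36, Add(-1, 8))) = Add(0, Mul(-36, 7)) = Add(0, -252) = -252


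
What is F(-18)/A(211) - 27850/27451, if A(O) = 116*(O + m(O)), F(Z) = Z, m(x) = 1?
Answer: -342690659/337537496 ≈ -1.0153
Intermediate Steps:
A(O) = 116 + 116*O (A(O) = 116*(O + 1) = 116*(1 + O) = 116 + 116*O)
F(-18)/A(211) - 27850/27451 = -18/(116 + 116*211) - 27850/27451 = -18/(116 + 24476) - 27850*1/27451 = -18/24592 - 27850/27451 = -18*1/24592 - 27850/27451 = -9/12296 - 27850/27451 = -342690659/337537496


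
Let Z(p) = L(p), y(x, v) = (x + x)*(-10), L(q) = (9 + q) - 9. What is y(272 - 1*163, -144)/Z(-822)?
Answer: 1090/411 ≈ 2.6521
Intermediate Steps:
L(q) = q
y(x, v) = -20*x (y(x, v) = (2*x)*(-10) = -20*x)
Z(p) = p
y(272 - 1*163, -144)/Z(-822) = -20*(272 - 1*163)/(-822) = -20*(272 - 163)*(-1/822) = -20*109*(-1/822) = -2180*(-1/822) = 1090/411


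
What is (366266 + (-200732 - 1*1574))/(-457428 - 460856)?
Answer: -40990/229571 ≈ -0.17855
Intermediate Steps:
(366266 + (-200732 - 1*1574))/(-457428 - 460856) = (366266 + (-200732 - 1574))/(-918284) = (366266 - 202306)*(-1/918284) = 163960*(-1/918284) = -40990/229571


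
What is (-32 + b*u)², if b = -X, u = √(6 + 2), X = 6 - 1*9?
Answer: 1096 - 384*√2 ≈ 552.94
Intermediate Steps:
X = -3 (X = 6 - 9 = -3)
u = 2*√2 (u = √8 = 2*√2 ≈ 2.8284)
b = 3 (b = -1*(-3) = 3)
(-32 + b*u)² = (-32 + 3*(2*√2))² = (-32 + 6*√2)²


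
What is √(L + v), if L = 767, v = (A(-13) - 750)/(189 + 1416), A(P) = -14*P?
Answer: √1974899535/1605 ≈ 27.688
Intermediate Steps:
v = -568/1605 (v = (-14*(-13) - 750)/(189 + 1416) = (182 - 750)/1605 = -568*1/1605 = -568/1605 ≈ -0.35389)
√(L + v) = √(767 - 568/1605) = √(1230467/1605) = √1974899535/1605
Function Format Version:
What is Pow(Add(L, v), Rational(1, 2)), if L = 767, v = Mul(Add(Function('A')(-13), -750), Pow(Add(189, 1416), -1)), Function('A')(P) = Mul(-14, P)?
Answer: Mul(Rational(1, 1605), Pow(1974899535, Rational(1, 2))) ≈ 27.688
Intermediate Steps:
v = Rational(-568, 1605) (v = Mul(Add(Mul(-14, -13), -750), Pow(Add(189, 1416), -1)) = Mul(Add(182, -750), Pow(1605, -1)) = Mul(-568, Rational(1, 1605)) = Rational(-568, 1605) ≈ -0.35389)
Pow(Add(L, v), Rational(1, 2)) = Pow(Add(767, Rational(-568, 1605)), Rational(1, 2)) = Pow(Rational(1230467, 1605), Rational(1, 2)) = Mul(Rational(1, 1605), Pow(1974899535, Rational(1, 2)))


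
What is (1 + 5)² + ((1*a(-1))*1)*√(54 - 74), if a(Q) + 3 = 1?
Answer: 36 - 4*I*√5 ≈ 36.0 - 8.9443*I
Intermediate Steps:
a(Q) = -2 (a(Q) = -3 + 1 = -2)
(1 + 5)² + ((1*a(-1))*1)*√(54 - 74) = (1 + 5)² + ((1*(-2))*1)*√(54 - 74) = 6² + (-2*1)*√(-20) = 36 - 4*I*√5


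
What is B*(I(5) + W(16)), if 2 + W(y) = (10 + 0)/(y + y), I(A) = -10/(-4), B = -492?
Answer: -1599/4 ≈ -399.75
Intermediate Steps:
I(A) = 5/2 (I(A) = -10*(-¼) = 5/2)
W(y) = -2 + 5/y (W(y) = -2 + (10 + 0)/(y + y) = -2 + 10/((2*y)) = -2 + 10*(1/(2*y)) = -2 + 5/y)
B*(I(5) + W(16)) = -492*(5/2 + (-2 + 5/16)) = -492*(5/2 - 27/16) = -492*13/16 = -1599/4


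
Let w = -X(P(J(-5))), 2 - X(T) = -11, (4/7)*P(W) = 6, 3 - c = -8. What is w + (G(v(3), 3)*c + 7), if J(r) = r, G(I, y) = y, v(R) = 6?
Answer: 27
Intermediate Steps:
c = 11 (c = 3 - 1*(-8) = 3 + 8 = 11)
P(W) = 21/2 (P(W) = (7/4)*6 = 21/2)
X(T) = 13 (X(T) = 2 - 1*(-11) = 2 + 11 = 13)
w = -13 (w = -1*13 = -13)
w + (G(v(3), 3)*c + 7) = -13 + (3*11 + 7) = -13 + (33 + 7) = -13 + 40 = 27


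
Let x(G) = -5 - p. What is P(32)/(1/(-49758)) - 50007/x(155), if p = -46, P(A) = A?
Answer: -65332503/41 ≈ -1.5935e+6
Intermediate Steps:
x(G) = 41 (x(G) = -5 - 1*(-46) = -5 + 46 = 41)
P(32)/(1/(-49758)) - 50007/x(155) = 32/(1/(-49758)) - 50007/41 = 32/(-1/49758) - 50007*1/41 = 32*(-49758) - 50007/41 = -1592256 - 50007/41 = -65332503/41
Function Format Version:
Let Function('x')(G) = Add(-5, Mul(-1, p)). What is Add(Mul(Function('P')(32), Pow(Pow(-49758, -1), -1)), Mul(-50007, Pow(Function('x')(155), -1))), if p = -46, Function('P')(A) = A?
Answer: Rational(-65332503, 41) ≈ -1.5935e+6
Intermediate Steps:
Function('x')(G) = 41 (Function('x')(G) = Add(-5, Mul(-1, -46)) = Add(-5, 46) = 41)
Add(Mul(Function('P')(32), Pow(Pow(-49758, -1), -1)), Mul(-50007, Pow(Function('x')(155), -1))) = Add(Mul(32, Pow(Pow(-49758, -1), -1)), Mul(-50007, Pow(41, -1))) = Add(Mul(32, Pow(Rational(-1, 49758), -1)), Mul(-50007, Rational(1, 41))) = Add(Mul(32, -49758), Rational(-50007, 41)) = Add(-1592256, Rational(-50007, 41)) = Rational(-65332503, 41)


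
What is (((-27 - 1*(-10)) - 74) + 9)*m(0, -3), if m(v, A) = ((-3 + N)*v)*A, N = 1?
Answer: 0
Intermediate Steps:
m(v, A) = -2*A*v (m(v, A) = ((-3 + 1)*v)*A = (-2*v)*A = -2*A*v)
(((-27 - 1*(-10)) - 74) + 9)*m(0, -3) = (((-27 - 1*(-10)) - 74) + 9)*(-2*(-3)*0) = (((-27 + 10) - 74) + 9)*0 = ((-17 - 74) + 9)*0 = (-91 + 9)*0 = -82*0 = 0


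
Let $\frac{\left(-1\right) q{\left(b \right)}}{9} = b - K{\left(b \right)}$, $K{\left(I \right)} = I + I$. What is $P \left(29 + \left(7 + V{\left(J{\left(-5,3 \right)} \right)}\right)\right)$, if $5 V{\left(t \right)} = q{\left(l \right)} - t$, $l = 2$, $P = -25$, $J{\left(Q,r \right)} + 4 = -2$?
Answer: $-1020$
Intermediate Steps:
$K{\left(I \right)} = 2 I$
$J{\left(Q,r \right)} = -6$ ($J{\left(Q,r \right)} = -4 - 2 = -6$)
$q{\left(b \right)} = 9 b$ ($q{\left(b \right)} = - 9 \left(b - 2 b\right) = - 9 \left(- b\right) = 9 b$)
$V{\left(t \right)} = \frac{18}{5} - \frac{t}{5}$ ($V{\left(t \right)} = \frac{9 \cdot 2 - t}{5} = \frac{18 - t}{5} = \frac{18}{5} - \frac{t}{5}$)
$P \left(29 + \left(7 + V{\left(J{\left(-5,3 \right)} \right)}\right)\right) = - 25 \left(29 + \left(7 + \left(\frac{18}{5} - - \frac{6}{5}\right)\right)\right) = - 25 \left(29 + \left(7 + \left(\frac{18}{5} + \frac{6}{5}\right)\right)\right) = - 25 \left(29 + \left(7 + \frac{24}{5}\right)\right) = - 25 \left(29 + \frac{59}{5}\right) = \left(-25\right) \frac{204}{5} = -1020$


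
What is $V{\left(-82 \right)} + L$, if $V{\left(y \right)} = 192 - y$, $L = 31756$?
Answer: $32030$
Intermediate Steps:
$V{\left(-82 \right)} + L = \left(192 - -82\right) + 31756 = \left(192 + 82\right) + 31756 = 274 + 31756 = 32030$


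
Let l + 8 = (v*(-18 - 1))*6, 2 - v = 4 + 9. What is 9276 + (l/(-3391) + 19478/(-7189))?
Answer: 226054383732/24377899 ≈ 9272.9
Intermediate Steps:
v = -11 (v = 2 - (4 + 9) = 2 - 1*13 = 2 - 13 = -11)
l = 1246 (l = -8 - 11*(-18 - 1)*6 = -8 - 11*(-19)*6 = -8 + 209*6 = -8 + 1254 = 1246)
9276 + (l/(-3391) + 19478/(-7189)) = 9276 + (1246/(-3391) + 19478/(-7189)) = 9276 + (1246*(-1/3391) + 19478*(-1/7189)) = 9276 + (-1246/3391 - 19478/7189) = 9276 - 75007392/24377899 = 226054383732/24377899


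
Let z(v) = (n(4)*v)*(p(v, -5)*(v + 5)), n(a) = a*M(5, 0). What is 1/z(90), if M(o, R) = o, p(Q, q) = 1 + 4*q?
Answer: -1/3249000 ≈ -3.0779e-7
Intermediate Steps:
n(a) = 5*a (n(a) = a*5 = 5*a)
z(v) = 20*v*(-95 - 19*v) (z(v) = ((5*4)*v)*((1 + 4*(-5))*(v + 5)) = (20*v)*((1 - 20)*(5 + v)) = (20*v)*(-19*(5 + v)) = (20*v)*(-95 - 19*v) = 20*v*(-95 - 19*v))
1/z(90) = 1/(-380*90*(5 + 90)) = 1/(-380*90*95) = 1/(-3249000) = -1/3249000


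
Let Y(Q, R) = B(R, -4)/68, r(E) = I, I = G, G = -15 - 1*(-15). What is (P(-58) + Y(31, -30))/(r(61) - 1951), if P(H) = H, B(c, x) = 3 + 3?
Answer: 1969/66334 ≈ 0.029683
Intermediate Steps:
B(c, x) = 6
G = 0 (G = -15 + 15 = 0)
I = 0
r(E) = 0
Y(Q, R) = 3/34 (Y(Q, R) = 6/68 = 6*(1/68) = 3/34)
(P(-58) + Y(31, -30))/(r(61) - 1951) = (-58 + 3/34)/(0 - 1951) = -1969/34/(-1951) = -1969/34*(-1/1951) = 1969/66334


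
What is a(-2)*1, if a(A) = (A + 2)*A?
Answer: 0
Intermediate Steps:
a(A) = A*(2 + A) (a(A) = (2 + A)*A = A*(2 + A))
a(-2)*1 = -2*(2 - 2)*1 = -2*0*1 = 0*1 = 0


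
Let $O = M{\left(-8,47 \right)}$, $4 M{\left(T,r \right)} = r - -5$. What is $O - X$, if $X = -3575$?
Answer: $3588$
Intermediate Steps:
$M{\left(T,r \right)} = \frac{5}{4} + \frac{r}{4}$ ($M{\left(T,r \right)} = \frac{r - -5}{4} = \frac{r + 5}{4} = \frac{5 + r}{4} = \frac{5}{4} + \frac{r}{4}$)
$O = 13$ ($O = \frac{5}{4} + \frac{1}{4} \cdot 47 = \frac{5}{4} + \frac{47}{4} = 13$)
$O - X = 13 - -3575 = 13 + 3575 = 3588$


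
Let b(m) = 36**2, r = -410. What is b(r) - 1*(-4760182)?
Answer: 4761478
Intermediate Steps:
b(m) = 1296
b(r) - 1*(-4760182) = 1296 - 1*(-4760182) = 1296 + 4760182 = 4761478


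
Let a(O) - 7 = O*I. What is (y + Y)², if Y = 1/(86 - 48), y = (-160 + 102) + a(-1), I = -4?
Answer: 3186225/1444 ≈ 2206.5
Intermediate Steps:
a(O) = 7 - 4*O (a(O) = 7 + O*(-4) = 7 - 4*O)
y = -47 (y = (-160 + 102) + (7 - 4*(-1)) = -58 + (7 + 4) = -58 + 11 = -47)
Y = 1/38 ≈ 0.026316
(y + Y)² = (-47 + 1/38)² = (-1785/38)² = 3186225/1444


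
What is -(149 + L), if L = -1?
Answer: -148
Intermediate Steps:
-(149 + L) = -(149 - 1) = -1*148 = -148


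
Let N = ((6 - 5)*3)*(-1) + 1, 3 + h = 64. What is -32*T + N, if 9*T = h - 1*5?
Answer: -1810/9 ≈ -201.11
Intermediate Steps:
h = 61 (h = -3 + 64 = 61)
N = -2 (N = (1*3)*(-1) + 1 = 3*(-1) + 1 = -3 + 1 = -2)
T = 56/9 (T = (61 - 1*5)/9 = (61 - 5)/9 = (1/9)*56 = 56/9 ≈ 6.2222)
-32*T + N = -32*56/9 - 2 = -1792/9 - 2 = -1810/9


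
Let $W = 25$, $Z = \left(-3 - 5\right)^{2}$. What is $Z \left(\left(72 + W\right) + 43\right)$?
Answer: $8960$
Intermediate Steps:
$Z = 64$ ($Z = \left(-8\right)^{2} = 64$)
$Z \left(\left(72 + W\right) + 43\right) = 64 \left(\left(72 + 25\right) + 43\right) = 64 \left(97 + 43\right) = 64 \cdot 140 = 8960$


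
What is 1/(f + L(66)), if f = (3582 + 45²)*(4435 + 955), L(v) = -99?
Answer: 1/30221631 ≈ 3.3089e-8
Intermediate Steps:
f = 30221730 (f = (3582 + 2025)*5390 = 5607*5390 = 30221730)
1/(f + L(66)) = 1/(30221730 - 99) = 1/30221631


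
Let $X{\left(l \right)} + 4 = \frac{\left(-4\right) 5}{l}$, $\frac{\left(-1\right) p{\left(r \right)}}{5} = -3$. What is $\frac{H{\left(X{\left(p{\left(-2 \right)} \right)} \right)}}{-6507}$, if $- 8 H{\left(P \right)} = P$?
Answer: $- \frac{2}{19521} \approx -0.00010245$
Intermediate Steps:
$p{\left(r \right)} = 15$ ($p{\left(r \right)} = \left(-5\right) \left(-3\right) = 15$)
$X{\left(l \right)} = -4 - \frac{20}{l}$ ($X{\left(l \right)} = -4 + \frac{\left(-4\right) 5}{l} = -4 - \frac{20}{l}$)
$H{\left(P \right)} = - \frac{P}{8}$
$\frac{H{\left(X{\left(p{\left(-2 \right)} \right)} \right)}}{-6507} = \frac{\left(- \frac{1}{8}\right) \left(-4 - \frac{20}{15}\right)}{-6507} = - \frac{-4 - \frac{4}{3}}{8} \left(- \frac{1}{6507}\right) = \left(- \frac{1}{8}\right) \left(- \frac{16}{3}\right) \left(- \frac{1}{6507}\right) = \frac{2}{3} \left(- \frac{1}{6507}\right) = - \frac{2}{19521}$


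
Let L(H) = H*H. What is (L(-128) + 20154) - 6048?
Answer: 30490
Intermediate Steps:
L(H) = H²
(L(-128) + 20154) - 6048 = ((-128)² + 20154) - 6048 = (16384 + 20154) - 6048 = 36538 - 6048 = 30490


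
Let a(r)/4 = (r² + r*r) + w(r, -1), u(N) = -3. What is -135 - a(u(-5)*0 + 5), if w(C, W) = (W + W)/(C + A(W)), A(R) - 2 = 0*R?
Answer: -2337/7 ≈ -333.86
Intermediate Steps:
A(R) = 2 (A(R) = 2 + 0*R = 2 + 0 = 2)
w(C, W) = 2*W/(2 + C) (w(C, W) = (W + W)/(C + 2) = (2*W)/(2 + C) = 2*W/(2 + C))
a(r) = -8/(2 + r) + 8*r² (a(r) = 4*((r² + r*r) + 2*(-1)/(2 + r)) = 4*((r² + r²) - 2/(2 + r)) = 4*(2*r² - 2/(2 + r)) = 4*(-2/(2 + r) + 2*r²) = -8/(2 + r) + 8*r²)
-135 - a(u(-5)*0 + 5) = -135 - 8*(-1 + (-3*0 + 5)²*(2 + (-3*0 + 5)))/(2 + (-3*0 + 5)) = -135 - 8*(-1 + (0 + 5)²*(2 + (0 + 5)))/(2 + (0 + 5)) = -135 - 8*(-1 + 5²*(2 + 5))/(2 + 5) = -135 - 8*(-1 + 25*7)/7 = -135 - 8*(-1 + 175)/7 = -135 - 8*174/7 = -135 - 1*1392/7 = -135 - 1392/7 = -2337/7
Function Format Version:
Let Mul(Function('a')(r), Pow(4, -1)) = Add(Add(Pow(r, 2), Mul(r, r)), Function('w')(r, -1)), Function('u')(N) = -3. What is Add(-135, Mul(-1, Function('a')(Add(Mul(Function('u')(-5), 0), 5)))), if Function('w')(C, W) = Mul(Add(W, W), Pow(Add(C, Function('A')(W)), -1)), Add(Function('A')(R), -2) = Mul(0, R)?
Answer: Rational(-2337, 7) ≈ -333.86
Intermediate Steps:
Function('A')(R) = 2 (Function('A')(R) = Add(2, Mul(0, R)) = Add(2, 0) = 2)
Function('w')(C, W) = Mul(2, W, Pow(Add(2, C), -1)) (Function('w')(C, W) = Mul(Add(W, W), Pow(Add(C, 2), -1)) = Mul(Mul(2, W), Pow(Add(2, C), -1)) = Mul(2, W, Pow(Add(2, C), -1)))
Function('a')(r) = Add(Mul(-8, Pow(Add(2, r), -1)), Mul(8, Pow(r, 2))) (Function('a')(r) = Mul(4, Add(Add(Pow(r, 2), Mul(r, r)), Mul(2, -1, Pow(Add(2, r), -1)))) = Mul(4, Add(Add(Pow(r, 2), Pow(r, 2)), Mul(-2, Pow(Add(2, r), -1)))) = Mul(4, Add(Mul(2, Pow(r, 2)), Mul(-2, Pow(Add(2, r), -1)))) = Mul(4, Add(Mul(-2, Pow(Add(2, r), -1)), Mul(2, Pow(r, 2)))) = Add(Mul(-8, Pow(Add(2, r), -1)), Mul(8, Pow(r, 2))))
Add(-135, Mul(-1, Function('a')(Add(Mul(Function('u')(-5), 0), 5)))) = Add(-135, Mul(-1, Mul(8, Pow(Add(2, Add(Mul(-3, 0), 5)), -1), Add(-1, Mul(Pow(Add(Mul(-3, 0), 5), 2), Add(2, Add(Mul(-3, 0), 5))))))) = Add(-135, Mul(-1, Mul(8, Pow(Add(2, Add(0, 5)), -1), Add(-1, Mul(Pow(Add(0, 5), 2), Add(2, Add(0, 5))))))) = Add(-135, Mul(-1, Mul(8, Pow(Add(2, 5), -1), Add(-1, Mul(Pow(5, 2), Add(2, 5)))))) = Add(-135, Mul(-1, Mul(8, Pow(7, -1), Add(-1, Mul(25, 7))))) = Add(-135, Mul(-1, Mul(8, Rational(1, 7), Add(-1, 175)))) = Add(-135, Mul(-1, Mul(8, Rational(1, 7), 174))) = Add(-135, Mul(-1, Rational(1392, 7))) = Add(-135, Rational(-1392, 7)) = Rational(-2337, 7)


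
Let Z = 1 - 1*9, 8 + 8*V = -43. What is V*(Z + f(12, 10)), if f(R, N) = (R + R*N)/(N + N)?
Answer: 357/40 ≈ 8.9250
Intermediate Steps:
f(R, N) = (R + N*R)/(2*N) (f(R, N) = (R + N*R)/((2*N)) = (R + N*R)*(1/(2*N)) = (R + N*R)/(2*N))
V = -51/8 (V = -1 + (⅛)*(-43) = -1 - 43/8 = -51/8 ≈ -6.3750)
Z = -8 (Z = 1 - 9 = -8)
V*(Z + f(12, 10)) = -51*(-8 + (½)*12*(1 + 10)/10)/8 = -51*(-8 + (½)*12*(⅒)*11)/8 = -51*(-8 + 33/5)/8 = -51/8*(-7/5) = 357/40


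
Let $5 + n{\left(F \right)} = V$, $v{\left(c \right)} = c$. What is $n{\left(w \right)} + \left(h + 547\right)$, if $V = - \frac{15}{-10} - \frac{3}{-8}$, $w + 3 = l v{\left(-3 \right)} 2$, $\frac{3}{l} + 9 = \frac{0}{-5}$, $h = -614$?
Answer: $- \frac{561}{8} \approx -70.125$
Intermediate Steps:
$l = - \frac{1}{3}$ ($l = \frac{3}{-9 + \frac{0}{-5}} = \frac{3}{-9 + 0 \left(- \frac{1}{5}\right)} = \frac{3}{-9 + 0} = \frac{3}{-9} = 3 \left(- \frac{1}{9}\right) = - \frac{1}{3} \approx -0.33333$)
$w = -1$ ($w = -3 + \left(- \frac{1}{3}\right) \left(-3\right) 2 = -3 + 1 \cdot 2 = -3 + 2 = -1$)
$V = \frac{15}{8}$ ($V = \left(-15\right) \left(- \frac{1}{10}\right) - - \frac{3}{8} = \frac{3}{2} + \frac{3}{8} = \frac{15}{8} \approx 1.875$)
$n{\left(F \right)} = - \frac{25}{8}$ ($n{\left(F \right)} = -5 + \frac{15}{8} = - \frac{25}{8}$)
$n{\left(w \right)} + \left(h + 547\right) = - \frac{25}{8} + \left(-614 + 547\right) = - \frac{25}{8} - 67 = - \frac{561}{8}$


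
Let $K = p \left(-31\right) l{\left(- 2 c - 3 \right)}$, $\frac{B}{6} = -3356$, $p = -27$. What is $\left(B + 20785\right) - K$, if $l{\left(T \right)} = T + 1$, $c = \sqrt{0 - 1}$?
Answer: $2323 + 1674 i \approx 2323.0 + 1674.0 i$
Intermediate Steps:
$c = i$ ($c = \sqrt{-1} = i \approx 1.0 i$)
$B = -20136$ ($B = 6 \left(-3356\right) = -20136$)
$l{\left(T \right)} = 1 + T$
$K = -1674 - 1674 i$ ($K = \left(-27\right) \left(-31\right) \left(1 - \left(3 + 2 i\right)\right) = 837 \left(1 - \left(3 + 2 i\right)\right) = 837 \left(-2 - 2 i\right) = -1674 - 1674 i \approx -1674.0 - 1674.0 i$)
$\left(B + 20785\right) - K = \left(-20136 + 20785\right) - \left(-1674 - 1674 i\right) = 649 + \left(1674 + 1674 i\right) = 2323 + 1674 i$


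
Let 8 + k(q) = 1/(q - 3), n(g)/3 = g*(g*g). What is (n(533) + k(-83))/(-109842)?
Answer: -39066214057/9446412 ≈ -4135.6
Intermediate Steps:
n(g) = 3*g**3 (n(g) = 3*(g*(g*g)) = 3*(g*g**2) = 3*g**3)
k(q) = -8 + 1/(-3 + q) (k(q) = -8 + 1/(q - 3) = -8 + 1/(-3 + q))
(n(533) + k(-83))/(-109842) = (3*533**3 + (25 - 8*(-83))/(-3 - 83))/(-109842) = (3*151419437 + (25 + 664)/(-86))*(-1/109842) = (454258311 - 1/86*689)*(-1/109842) = (454258311 - 689/86)*(-1/109842) = (39066214057/86)*(-1/109842) = -39066214057/9446412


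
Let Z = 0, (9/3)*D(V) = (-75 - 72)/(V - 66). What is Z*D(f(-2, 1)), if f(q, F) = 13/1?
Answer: 0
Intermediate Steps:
f(q, F) = 13 (f(q, F) = 13*1 = 13)
D(V) = -49/(-66 + V) (D(V) = ((-75 - 72)/(V - 66))/3 = (-147/(-66 + V))/3 = -49/(-66 + V))
Z*D(f(-2, 1)) = 0*(-49/(-66 + 13)) = 0*(-49/(-53)) = 0*(-49*(-1/53)) = 0*(49/53) = 0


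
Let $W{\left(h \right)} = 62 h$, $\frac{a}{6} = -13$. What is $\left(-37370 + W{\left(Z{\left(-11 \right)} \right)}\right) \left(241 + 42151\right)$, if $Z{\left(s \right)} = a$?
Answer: $-1789196752$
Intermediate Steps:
$a = -78$ ($a = 6 \left(-13\right) = -78$)
$Z{\left(s \right)} = -78$
$\left(-37370 + W{\left(Z{\left(-11 \right)} \right)}\right) \left(241 + 42151\right) = \left(-37370 + 62 \left(-78\right)\right) \left(241 + 42151\right) = \left(-37370 - 4836\right) 42392 = \left(-42206\right) 42392 = -1789196752$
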